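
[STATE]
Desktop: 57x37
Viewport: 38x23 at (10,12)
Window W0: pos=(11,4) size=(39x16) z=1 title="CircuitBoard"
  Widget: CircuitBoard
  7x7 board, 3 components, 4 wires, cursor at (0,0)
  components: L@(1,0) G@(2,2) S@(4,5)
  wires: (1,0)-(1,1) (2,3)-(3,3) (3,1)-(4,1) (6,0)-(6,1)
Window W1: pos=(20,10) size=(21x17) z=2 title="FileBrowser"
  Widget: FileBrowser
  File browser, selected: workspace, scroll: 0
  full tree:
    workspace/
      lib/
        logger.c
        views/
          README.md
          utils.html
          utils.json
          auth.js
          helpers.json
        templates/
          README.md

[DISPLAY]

 ┃2       ┠───────────────────┨       
 ┃        ┃> [-] workspace/   ┃       
 ┃3       ┃    [+] lib/       ┃       
 ┃        ┃                   ┃       
 ┃4       ┃                   ┃       
 ┃        ┃                   ┃       
 ┃5       ┃                   ┃       
 ┗━━━━━━━━┃                   ┃━━━━━━━
          ┃                   ┃       
          ┃                   ┃       
          ┃                   ┃       
          ┃                   ┃       
          ┃                   ┃       
          ┃                   ┃       
          ┗━━━━━━━━━━━━━━━━━━━┛       
                                      
                                      
                                      
                                      
                                      
                                      
                                      
                                      


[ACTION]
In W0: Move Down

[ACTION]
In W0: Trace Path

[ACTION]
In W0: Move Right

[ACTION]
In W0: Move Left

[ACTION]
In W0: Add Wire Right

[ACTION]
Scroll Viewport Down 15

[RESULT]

 ┃3       ┃    [+] lib/       ┃       
 ┃        ┃                   ┃       
 ┃4       ┃                   ┃       
 ┃        ┃                   ┃       
 ┃5       ┃                   ┃       
 ┗━━━━━━━━┃                   ┃━━━━━━━
          ┃                   ┃       
          ┃                   ┃       
          ┃                   ┃       
          ┃                   ┃       
          ┃                   ┃       
          ┃                   ┃       
          ┗━━━━━━━━━━━━━━━━━━━┛       
                                      
                                      
                                      
                                      
                                      
                                      
                                      
                                      
                                      
                                      


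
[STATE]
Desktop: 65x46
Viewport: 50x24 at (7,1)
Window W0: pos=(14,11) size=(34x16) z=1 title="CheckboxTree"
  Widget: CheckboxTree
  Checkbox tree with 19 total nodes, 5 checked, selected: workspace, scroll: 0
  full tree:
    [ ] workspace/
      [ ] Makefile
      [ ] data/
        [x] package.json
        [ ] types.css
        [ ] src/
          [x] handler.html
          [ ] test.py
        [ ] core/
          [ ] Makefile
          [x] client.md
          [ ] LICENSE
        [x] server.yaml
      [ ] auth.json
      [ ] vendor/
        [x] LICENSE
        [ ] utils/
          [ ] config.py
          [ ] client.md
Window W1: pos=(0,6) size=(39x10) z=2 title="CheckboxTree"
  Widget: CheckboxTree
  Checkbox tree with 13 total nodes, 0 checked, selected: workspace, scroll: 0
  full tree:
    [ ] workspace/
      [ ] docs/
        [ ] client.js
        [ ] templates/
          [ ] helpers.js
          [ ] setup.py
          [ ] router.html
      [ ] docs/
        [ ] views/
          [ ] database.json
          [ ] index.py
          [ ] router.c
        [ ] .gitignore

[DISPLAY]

                                                  
                                                  
                                                  
                                                  
                                                  
━━━━━━━━━━━━━━━━━━━━━━━━━━━━━━━┓                  
boxTree                        ┃                  
───────────────────────────────┨                  
orkspace/                      ┃                  
 docs/                         ┃                  
 ] client.js                   ┃━━━━━━━━┓         
 ] templates/                  ┃        ┃         
 [ ] helpers.js                ┃────────┨         
 [ ] setup.py                  ┃        ┃         
━━━━━━━━━━━━━━━━━━━━━━━━━━━━━━━┛        ┃         
       ┃   [-] data/                    ┃         
       ┃     [x] package.json           ┃         
       ┃     [ ] types.css              ┃         
       ┃     [-] src/                   ┃         
       ┃       [x] handler.html         ┃         
       ┃       [ ] test.py              ┃         
       ┃     [-] core/                  ┃         
       ┃       [ ] Makefile             ┃         
       ┃       [x] client.md            ┃         


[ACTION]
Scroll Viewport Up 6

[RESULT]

                                                  
                                                  
                                                  
                                                  
                                                  
                                                  
━━━━━━━━━━━━━━━━━━━━━━━━━━━━━━━┓                  
boxTree                        ┃                  
───────────────────────────────┨                  
orkspace/                      ┃                  
 docs/                         ┃                  
 ] client.js                   ┃━━━━━━━━┓         
 ] templates/                  ┃        ┃         
 [ ] helpers.js                ┃────────┨         
 [ ] setup.py                  ┃        ┃         
━━━━━━━━━━━━━━━━━━━━━━━━━━━━━━━┛        ┃         
       ┃   [-] data/                    ┃         
       ┃     [x] package.json           ┃         
       ┃     [ ] types.css              ┃         
       ┃     [-] src/                   ┃         
       ┃       [x] handler.html         ┃         
       ┃       [ ] test.py              ┃         
       ┃     [-] core/                  ┃         
       ┃       [ ] Makefile             ┃         


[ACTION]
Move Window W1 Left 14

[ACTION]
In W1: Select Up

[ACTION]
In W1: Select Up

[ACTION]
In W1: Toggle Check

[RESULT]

                                                  
                                                  
                                                  
                                                  
                                                  
                                                  
━━━━━━━━━━━━━━━━━━━━━━━━━━━━━━━┓                  
boxTree                        ┃                  
───────────────────────────────┨                  
orkspace/                      ┃                  
 docs/                         ┃                  
x] client.js                   ┃━━━━━━━━┓         
x] templates/                  ┃        ┃         
 [x] helpers.js                ┃────────┨         
 [x] setup.py                  ┃        ┃         
━━━━━━━━━━━━━━━━━━━━━━━━━━━━━━━┛        ┃         
       ┃   [-] data/                    ┃         
       ┃     [x] package.json           ┃         
       ┃     [ ] types.css              ┃         
       ┃     [-] src/                   ┃         
       ┃       [x] handler.html         ┃         
       ┃       [ ] test.py              ┃         
       ┃     [-] core/                  ┃         
       ┃       [ ] Makefile             ┃         


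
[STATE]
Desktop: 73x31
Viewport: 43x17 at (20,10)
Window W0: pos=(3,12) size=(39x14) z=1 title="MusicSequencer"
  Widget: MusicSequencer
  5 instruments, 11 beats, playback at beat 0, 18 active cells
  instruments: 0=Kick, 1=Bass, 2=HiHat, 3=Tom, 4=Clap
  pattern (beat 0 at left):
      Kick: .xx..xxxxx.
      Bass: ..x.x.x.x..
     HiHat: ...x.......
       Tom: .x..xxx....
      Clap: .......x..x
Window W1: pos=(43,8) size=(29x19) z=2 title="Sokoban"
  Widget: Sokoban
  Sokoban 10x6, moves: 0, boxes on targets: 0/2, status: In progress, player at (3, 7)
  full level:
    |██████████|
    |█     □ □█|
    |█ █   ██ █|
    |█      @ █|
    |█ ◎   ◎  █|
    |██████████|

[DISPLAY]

                       ┠───────────────────
                       ┃██████████         
━━━━━━━━━━━━━━━━━━━━━┓ ┃█     □ □█         
                     ┃ ┃█ █   ██ █         
─────────────────────┨ ┃█      @ █         
0                    ┃ ┃█ ◎   ◎  █         
·                    ┃ ┃██████████         
·                    ┃ ┃Moves: 0  0/2      
·                    ┃ ┃                   
·                    ┃ ┃                   
█                    ┃ ┃                   
                     ┃ ┃                   
                     ┃ ┃                   
                     ┃ ┃                   
                     ┃ ┃                   
━━━━━━━━━━━━━━━━━━━━━┛ ┃                   
                       ┗━━━━━━━━━━━━━━━━━━━


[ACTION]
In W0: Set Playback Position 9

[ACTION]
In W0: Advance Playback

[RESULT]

                       ┠───────────────────
                       ┃██████████         
━━━━━━━━━━━━━━━━━━━━━┓ ┃█     □ □█         
                     ┃ ┃█ █   ██ █         
─────────────────────┨ ┃█      @ █         
▼                    ┃ ┃█ ◎   ◎  █         
·                    ┃ ┃██████████         
·                    ┃ ┃Moves: 0  0/2      
·                    ┃ ┃                   
·                    ┃ ┃                   
█                    ┃ ┃                   
                     ┃ ┃                   
                     ┃ ┃                   
                     ┃ ┃                   
                     ┃ ┃                   
━━━━━━━━━━━━━━━━━━━━━┛ ┃                   
                       ┗━━━━━━━━━━━━━━━━━━━


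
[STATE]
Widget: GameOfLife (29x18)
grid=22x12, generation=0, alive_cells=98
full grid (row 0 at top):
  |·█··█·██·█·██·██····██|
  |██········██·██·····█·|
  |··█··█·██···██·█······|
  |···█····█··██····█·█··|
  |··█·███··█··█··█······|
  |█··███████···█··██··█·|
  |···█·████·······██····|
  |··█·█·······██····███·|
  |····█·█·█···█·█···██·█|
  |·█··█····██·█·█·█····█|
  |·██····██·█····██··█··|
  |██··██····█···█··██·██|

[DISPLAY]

Gen: 0                       
·█··█·██·█·██·██····██       
██········██·██·····█·       
··█··█·██···██·█······       
···█····█··██····█·█··       
··█·███··█··█··█······       
█··███████···█··██··█·       
···█·████·······██····       
··█·█·······██····███·       
····█·█·█···█·█···██·█       
·█··█····██·█·█·█····█       
·██····██·█····██··█··       
██··██····█···█··██·██       
                             
                             
                             
                             
                             


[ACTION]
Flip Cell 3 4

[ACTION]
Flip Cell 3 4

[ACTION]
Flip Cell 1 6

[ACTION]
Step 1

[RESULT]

Gen: 1                       
██···███···██·██····██       
███······██·········██       
·██···█████···········       
··██····██·█··█·█·····       
··█······█████···██···       
··█······█·····█·█····       
··█······█··██··█···█·       
····█···█···██······█·       
····█····█··█·██·██··█       
·███·█····█···█·████··       
··████··█·█··██·█·██·█       
███······█·····██████·       
                             
                             
                             
                             
                             


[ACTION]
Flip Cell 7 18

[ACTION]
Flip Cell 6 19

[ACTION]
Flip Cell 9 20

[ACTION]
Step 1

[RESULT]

Gen: 2                       
█·█···█···██········██       
·····█··············██       
█······█···█··········       
···█·········█···█····       
·██········█████·██···       
·███····██····█··█·█··       
···█····██··███·█████·       
···█····██·█···██·█·██       
··█·██···█·██·██·····█       
·█···█····██·········█       
█····█····█··██······█       
·██·█····█····███···█·       
                             
                             
                             
                             
                             


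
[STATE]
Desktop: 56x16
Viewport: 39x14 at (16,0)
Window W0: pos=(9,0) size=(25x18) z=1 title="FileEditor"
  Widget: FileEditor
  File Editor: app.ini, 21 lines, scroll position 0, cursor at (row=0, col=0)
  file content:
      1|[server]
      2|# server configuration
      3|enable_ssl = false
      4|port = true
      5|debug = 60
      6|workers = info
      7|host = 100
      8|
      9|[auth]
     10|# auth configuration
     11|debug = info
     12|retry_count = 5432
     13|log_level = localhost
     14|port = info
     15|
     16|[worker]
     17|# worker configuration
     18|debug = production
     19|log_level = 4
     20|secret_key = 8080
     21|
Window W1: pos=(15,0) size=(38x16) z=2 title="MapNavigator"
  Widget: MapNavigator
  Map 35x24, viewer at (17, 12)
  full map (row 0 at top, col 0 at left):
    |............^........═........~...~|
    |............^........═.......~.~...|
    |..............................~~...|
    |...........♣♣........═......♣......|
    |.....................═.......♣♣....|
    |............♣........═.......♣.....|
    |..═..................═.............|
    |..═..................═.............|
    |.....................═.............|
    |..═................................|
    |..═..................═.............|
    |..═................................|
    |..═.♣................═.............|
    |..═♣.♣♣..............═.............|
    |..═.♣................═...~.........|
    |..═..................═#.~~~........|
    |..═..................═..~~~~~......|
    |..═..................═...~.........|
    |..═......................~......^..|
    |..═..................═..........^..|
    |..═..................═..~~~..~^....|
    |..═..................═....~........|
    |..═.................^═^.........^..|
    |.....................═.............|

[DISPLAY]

━━━━━━━━━━━━━━━━━━━━━━━━━━━━━━━━━━━━┓  
 MapNavigator                       ┃  
────────────────────────────────────┨  
 ..═..................═.............┃  
 ..═..................═.............┃  
 .....................═.............┃  
 ..═................................┃  
 ..═..................═.............┃  
 ..═................................┃  
 ..═.♣............@...═.............┃  
 ..═♣.♣♣..............═.............┃  
 ..═.♣................═...~.........┃  
 ..═..................═#.~~~........┃  
 ..═..................═..~~~~~......┃  


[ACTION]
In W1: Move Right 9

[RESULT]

━━━━━━━━━━━━━━━━━━━━━━━━━━━━━━━━━━━━┓  
 MapNavigator                       ┃  
────────────────────────────────────┨  
.............═.............         ┃  
.............═.............         ┃  
.............═.............         ┃  
...........................         ┃  
.............═.............         ┃  
...........................         ┃  
.............═....@........         ┃  
.............═.............         ┃  
.............═...~.........         ┃  
.............═#.~~~........         ┃  
.............═..~~~~~......         ┃  


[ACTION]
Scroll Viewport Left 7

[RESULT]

┏━━━━━┏━━━━━━━━━━━━━━━━━━━━━━━━━━━━━━━━
┃ File┃ MapNavigator                   
┠─────┠────────────────────────────────
┃█serv┃.............═.............     
┃# ser┃.............═.............     
┃enabl┃.............═.............     
┃port ┃...........................     
┃debug┃.............═.............     
┃worke┃...........................     
┃host ┃.............═....@........     
┃     ┃.............═.............     
┃[auth┃.............═...~.........     
┃# aut┃.............═#.~~~........     
┃debug┃.............═..~~~~~......     


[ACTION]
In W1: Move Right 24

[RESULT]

┏━━━━━┏━━━━━━━━━━━━━━━━━━━━━━━━━━━━━━━━
┃ File┃ MapNavigator                   
┠─────┠────────────────────────────────
┃█serv┃.....═.............             
┃# ser┃.....═.............             
┃enabl┃.....═.............             
┃port ┃...................             
┃debug┃.....═.............             
┃worke┃...................             
┃host ┃.....═............@             
┃     ┃.....═.............             
┃[auth┃.....═...~.........             
┃# aut┃.....═#.~~~........             
┃debug┃.....═..~~~~~......             


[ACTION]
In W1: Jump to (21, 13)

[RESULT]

┏━━━━━┏━━━━━━━━━━━━━━━━━━━━━━━━━━━━━━━━
┃ File┃ MapNavigator                   
┠─────┠────────────────────────────────
┃█serv┃..................═.............
┃# ser┃..................═.............
┃enabl┃................................
┃port ┃..................═.............
┃debug┃................................
┃worke┃.♣................═.............
┃host ┃♣.♣♣..............@.............
┃     ┃.♣................═...~.........
┃[auth┃..................═#.~~~........
┃# aut┃..................═..~~~~~......
┃debug┃..................═...~.........


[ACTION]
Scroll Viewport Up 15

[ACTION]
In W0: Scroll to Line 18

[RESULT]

┏━━━━━┏━━━━━━━━━━━━━━━━━━━━━━━━━━━━━━━━
┃ File┃ MapNavigator                   
┠─────┠────────────────────────────────
┃     ┃..................═.............
┃[auth┃..................═.............
┃# aut┃................................
┃debug┃..................═.............
┃retry┃................................
┃log_l┃.♣................═.............
┃port ┃♣.♣♣..............@.............
┃     ┃.♣................═...~.........
┃[work┃..................═#.~~~........
┃# wor┃..................═..~~~~~......
┃debug┃..................═...~.........


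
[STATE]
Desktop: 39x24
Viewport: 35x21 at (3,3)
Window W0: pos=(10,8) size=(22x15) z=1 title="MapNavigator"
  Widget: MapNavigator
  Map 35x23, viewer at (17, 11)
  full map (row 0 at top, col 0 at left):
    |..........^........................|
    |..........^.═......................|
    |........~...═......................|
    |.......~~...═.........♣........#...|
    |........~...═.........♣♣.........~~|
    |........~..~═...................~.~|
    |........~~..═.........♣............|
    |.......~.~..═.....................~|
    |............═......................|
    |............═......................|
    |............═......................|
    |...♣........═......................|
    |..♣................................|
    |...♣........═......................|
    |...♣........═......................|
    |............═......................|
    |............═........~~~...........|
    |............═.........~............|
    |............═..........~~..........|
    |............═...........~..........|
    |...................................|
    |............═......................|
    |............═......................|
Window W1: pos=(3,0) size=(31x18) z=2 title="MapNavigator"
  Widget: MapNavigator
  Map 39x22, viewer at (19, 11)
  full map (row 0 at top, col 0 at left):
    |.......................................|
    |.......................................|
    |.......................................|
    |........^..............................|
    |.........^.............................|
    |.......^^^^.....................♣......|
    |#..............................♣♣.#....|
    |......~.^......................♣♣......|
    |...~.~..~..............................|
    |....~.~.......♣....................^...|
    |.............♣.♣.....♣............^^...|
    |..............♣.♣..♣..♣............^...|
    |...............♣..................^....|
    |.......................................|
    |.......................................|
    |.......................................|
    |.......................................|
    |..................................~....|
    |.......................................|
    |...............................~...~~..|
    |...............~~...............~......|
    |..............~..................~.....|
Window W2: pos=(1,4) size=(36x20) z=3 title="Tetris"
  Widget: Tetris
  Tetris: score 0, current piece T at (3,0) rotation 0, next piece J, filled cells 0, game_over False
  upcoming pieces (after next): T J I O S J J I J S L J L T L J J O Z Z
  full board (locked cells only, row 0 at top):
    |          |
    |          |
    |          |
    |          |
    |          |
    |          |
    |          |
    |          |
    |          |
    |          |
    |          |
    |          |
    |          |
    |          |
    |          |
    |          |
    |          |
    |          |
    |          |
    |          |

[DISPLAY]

┃....^........................┃    
━━━━━━━━━━━━━━━━━━━━━━━━━━━━━━━━━┓ 
Tetris                           ┃ 
─────────────────────────────────┨ 
         │Next:                  ┃ 
         │█                      ┃ 
         │███                    ┃ 
         │                       ┃ 
         │                       ┃ 
         │                       ┃ 
         │Score:                 ┃ 
         │0                      ┃ 
         │                       ┃ 
         │                       ┃ 
         │                       ┃ 
         │                       ┃ 
         │                       ┃ 
         │                       ┃ 
         │                       ┃ 
         │                       ┃ 
━━━━━━━━━━━━━━━━━━━━━━━━━━━━━━━━━┛ 


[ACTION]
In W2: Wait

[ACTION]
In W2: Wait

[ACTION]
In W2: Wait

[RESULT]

┃....^........................┃    
━━━━━━━━━━━━━━━━━━━━━━━━━━━━━━━━━┓ 
Tetris                           ┃ 
─────────────────────────────────┨ 
  ▒▒▒    │Next:                  ┃ 
         │█                      ┃ 
         │███                    ┃ 
         │                       ┃ 
         │                       ┃ 
         │                       ┃ 
         │Score:                 ┃ 
         │0                      ┃ 
         │                       ┃ 
         │                       ┃ 
         │                       ┃ 
         │                       ┃ 
         │                       ┃ 
         │                       ┃ 
         │                       ┃ 
         │                       ┃ 
━━━━━━━━━━━━━━━━━━━━━━━━━━━━━━━━━┛ 


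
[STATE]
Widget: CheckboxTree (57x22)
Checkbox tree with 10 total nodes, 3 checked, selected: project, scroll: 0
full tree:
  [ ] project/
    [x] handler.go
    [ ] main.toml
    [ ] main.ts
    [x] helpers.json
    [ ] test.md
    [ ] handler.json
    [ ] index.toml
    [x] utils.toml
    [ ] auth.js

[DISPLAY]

>[-] project/                                            
   [x] handler.go                                        
   [ ] main.toml                                         
   [ ] main.ts                                           
   [x] helpers.json                                      
   [ ] test.md                                           
   [ ] handler.json                                      
   [ ] index.toml                                        
   [x] utils.toml                                        
   [ ] auth.js                                           
                                                         
                                                         
                                                         
                                                         
                                                         
                                                         
                                                         
                                                         
                                                         
                                                         
                                                         
                                                         


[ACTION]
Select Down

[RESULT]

 [-] project/                                            
>  [x] handler.go                                        
   [ ] main.toml                                         
   [ ] main.ts                                           
   [x] helpers.json                                      
   [ ] test.md                                           
   [ ] handler.json                                      
   [ ] index.toml                                        
   [x] utils.toml                                        
   [ ] auth.js                                           
                                                         
                                                         
                                                         
                                                         
                                                         
                                                         
                                                         
                                                         
                                                         
                                                         
                                                         
                                                         


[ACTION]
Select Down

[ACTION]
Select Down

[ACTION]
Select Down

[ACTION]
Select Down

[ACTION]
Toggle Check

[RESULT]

 [-] project/                                            
   [x] handler.go                                        
   [ ] main.toml                                         
   [ ] main.ts                                           
   [x] helpers.json                                      
>  [x] test.md                                           
   [ ] handler.json                                      
   [ ] index.toml                                        
   [x] utils.toml                                        
   [ ] auth.js                                           
                                                         
                                                         
                                                         
                                                         
                                                         
                                                         
                                                         
                                                         
                                                         
                                                         
                                                         
                                                         


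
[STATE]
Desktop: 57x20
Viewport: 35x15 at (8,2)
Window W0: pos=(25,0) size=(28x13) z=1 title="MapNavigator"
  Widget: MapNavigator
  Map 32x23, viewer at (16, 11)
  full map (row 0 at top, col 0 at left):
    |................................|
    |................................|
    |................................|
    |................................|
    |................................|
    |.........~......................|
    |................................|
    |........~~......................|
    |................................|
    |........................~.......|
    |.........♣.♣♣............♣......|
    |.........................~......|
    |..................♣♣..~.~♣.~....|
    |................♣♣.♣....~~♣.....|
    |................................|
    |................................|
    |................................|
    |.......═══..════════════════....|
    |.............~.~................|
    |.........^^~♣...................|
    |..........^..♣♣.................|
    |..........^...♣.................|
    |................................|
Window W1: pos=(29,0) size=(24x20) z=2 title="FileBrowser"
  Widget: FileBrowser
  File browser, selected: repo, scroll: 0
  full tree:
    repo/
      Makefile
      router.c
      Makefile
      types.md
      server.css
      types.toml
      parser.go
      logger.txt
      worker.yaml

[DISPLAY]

                 ┠───┠─────────────
                 ┃...┃> [-] repo/  
                 ┃...┃    Makefile 
                 ┃...┃    router.c 
                 ┃...┃    Makefile 
                 ┃...┃    types.md 
                 ┃...┃    server.cs
                 ┃...┃    types.tom
                 ┃...┃    parser.go
                 ┃...┃    logger.tx
                 ┗━━━┃    worker.ya
                     ┃             
                     ┃             
                     ┃             
                     ┃             


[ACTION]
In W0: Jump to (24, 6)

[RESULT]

                 ┠───┠─────────────
                 ┃...┃> [-] repo/  
                 ┃...┃    Makefile 
                 ┃...┃    router.c 
                 ┃...┃    Makefile 
                 ┃...┃    types.md 
                 ┃...┃    server.cs
                 ┃...┃    types.tom
                 ┃...┃    parser.go
                 ┃♣♣.┃    logger.tx
                 ┗━━━┃    worker.ya
                     ┃             
                     ┃             
                     ┃             
                     ┃             


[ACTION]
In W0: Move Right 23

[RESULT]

                 ┠───┠─────────────
                 ┃...┃> [-] repo/  
                 ┃...┃    Makefile 
                 ┃...┃    router.c 
                 ┃...┃    Makefile 
                 ┃...┃    types.md 
                 ┃...┃    server.cs
                 ┃...┃    types.tom
                 ┃...┃    parser.go
                 ┃...┃    logger.tx
                 ┗━━━┃    worker.ya
                     ┃             
                     ┃             
                     ┃             
                     ┃             


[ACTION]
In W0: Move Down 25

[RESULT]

                 ┠───┠─────────────
                 ┃...┃> [-] repo/  
                 ┃...┃    Makefile 
                 ┃...┃    router.c 
                 ┃...┃    Makefile 
                 ┃...┃    types.md 
                 ┃   ┃    server.cs
                 ┃   ┃    types.tom
                 ┃   ┃    parser.go
                 ┃   ┃    logger.tx
                 ┗━━━┃    worker.ya
                     ┃             
                     ┃             
                     ┃             
                     ┃             


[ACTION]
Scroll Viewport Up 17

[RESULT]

                 ┏━━━┏━━━━━━━━━━━━━
                 ┃ Ma┃ FileBrowser 
                 ┠───┠─────────────
                 ┃...┃> [-] repo/  
                 ┃...┃    Makefile 
                 ┃...┃    router.c 
                 ┃...┃    Makefile 
                 ┃...┃    types.md 
                 ┃   ┃    server.cs
                 ┃   ┃    types.tom
                 ┃   ┃    parser.go
                 ┃   ┃    logger.tx
                 ┗━━━┃    worker.ya
                     ┃             
                     ┃             


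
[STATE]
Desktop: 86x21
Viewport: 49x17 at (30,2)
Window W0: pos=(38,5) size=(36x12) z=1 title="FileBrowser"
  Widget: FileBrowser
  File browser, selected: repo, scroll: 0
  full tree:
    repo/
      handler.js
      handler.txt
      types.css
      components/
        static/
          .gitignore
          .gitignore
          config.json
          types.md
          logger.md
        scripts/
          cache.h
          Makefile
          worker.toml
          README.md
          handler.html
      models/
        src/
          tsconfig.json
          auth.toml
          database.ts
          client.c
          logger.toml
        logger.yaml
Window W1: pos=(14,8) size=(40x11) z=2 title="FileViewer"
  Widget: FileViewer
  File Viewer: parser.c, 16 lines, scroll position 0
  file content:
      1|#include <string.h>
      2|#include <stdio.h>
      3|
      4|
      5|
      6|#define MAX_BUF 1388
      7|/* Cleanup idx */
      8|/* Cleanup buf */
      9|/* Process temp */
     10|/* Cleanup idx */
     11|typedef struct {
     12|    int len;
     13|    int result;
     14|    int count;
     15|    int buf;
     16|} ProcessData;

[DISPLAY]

                                                 
                                                 
                                                 
        ┏━━━━━━━━━━━━━━━━━━━━━━━━━━━━━━━━━━┓     
        ┃ FileBrowser                      ┃     
        ┠──────────────────────────────────┨     
━━━━━━━━━━━━━━━━━━━━━━━┓                   ┃     
                       ┃                   ┃     
───────────────────────┨                   ┃     
g.h>                  ▲┃                   ┃     
.h>                   █┃nts/               ┃     
                      ░┃                   ┃     
                      ░┃                   ┃     
                      ░┃                   ┃     
 1388                 ░┃━━━━━━━━━━━━━━━━━━━┛     
*/                    ▼┃                         
━━━━━━━━━━━━━━━━━━━━━━━┛                         


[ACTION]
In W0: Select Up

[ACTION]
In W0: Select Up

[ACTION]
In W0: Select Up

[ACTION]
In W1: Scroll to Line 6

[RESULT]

                                                 
                                                 
                                                 
        ┏━━━━━━━━━━━━━━━━━━━━━━━━━━━━━━━━━━┓     
        ┃ FileBrowser                      ┃     
        ┠──────────────────────────────────┨     
━━━━━━━━━━━━━━━━━━━━━━━┓                   ┃     
                       ┃                   ┃     
───────────────────────┨                   ┃     
 1388                 ▲┃                   ┃     
*/                    ░┃nts/               ┃     
*/                    ░┃                   ┃     
 */                   █┃                   ┃     
*/                    ░┃                   ┃     
{                     ░┃━━━━━━━━━━━━━━━━━━━┛     
                      ▼┃                         
━━━━━━━━━━━━━━━━━━━━━━━┛                         


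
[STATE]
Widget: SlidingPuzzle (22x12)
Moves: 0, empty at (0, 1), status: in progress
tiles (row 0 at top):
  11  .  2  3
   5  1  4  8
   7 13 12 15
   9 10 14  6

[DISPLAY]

┌────┬────┬────┬────┐ 
│ 11 │    │  2 │  3 │ 
├────┼────┼────┼────┤ 
│  5 │  1 │  4 │  8 │ 
├────┼────┼────┼────┤ 
│  7 │ 13 │ 12 │ 15 │ 
├────┼────┼────┼────┤ 
│  9 │ 10 │ 14 │  6 │ 
└────┴────┴────┴────┘ 
Moves: 0              
                      
                      


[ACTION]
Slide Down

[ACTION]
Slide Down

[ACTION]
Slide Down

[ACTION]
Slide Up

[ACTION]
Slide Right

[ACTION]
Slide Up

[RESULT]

┌────┬────┬────┬────┐ 
│ 11 │  1 │  2 │  3 │ 
├────┼────┼────┼────┤ 
│  7 │  5 │  4 │  8 │ 
├────┼────┼────┼────┤ 
│    │ 13 │ 12 │ 15 │ 
├────┼────┼────┼────┤ 
│  9 │ 10 │ 14 │  6 │ 
└────┴────┴────┴────┘ 
Moves: 3              
                      
                      
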